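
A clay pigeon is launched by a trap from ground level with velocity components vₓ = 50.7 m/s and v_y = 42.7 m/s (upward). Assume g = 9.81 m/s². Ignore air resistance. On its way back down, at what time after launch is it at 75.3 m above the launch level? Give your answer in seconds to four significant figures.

6.249 s

Height y(t) = 42.70 t − 4.905 t² = 75.3 gives 4.905 t² − 42.70 t + 75.3 = 0.
Quadratic formula: t = (42.70 ± √345.90) / 9.81 = (42.70 ± 18.60) / 9.81 → t = 2.457 s or 6.249 s.
The descending-branch root is 6.249 s.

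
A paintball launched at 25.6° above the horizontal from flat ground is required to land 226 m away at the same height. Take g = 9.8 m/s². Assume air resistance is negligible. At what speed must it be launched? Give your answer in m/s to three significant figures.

53.3 m/s

On level ground R = v₀² sin 2θ / g ⇒ v₀ = √(gR / sin 2θ).
v₀ = √(9.80 × 226 / sin 51.20°) = √(2215 / 0.7793) = √2841.9 = 53.31 m/s.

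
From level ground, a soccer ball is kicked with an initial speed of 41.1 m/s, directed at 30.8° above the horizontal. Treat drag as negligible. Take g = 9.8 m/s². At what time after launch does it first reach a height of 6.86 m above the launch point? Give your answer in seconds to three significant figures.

0.355 s

Resolve: vₓ = 41.10 cos 30.8° = 35.30 m/s and v_y0 = 41.10 sin 30.8° = 21.04 m/s.
Set y = v_y0 t − ½ g t² = 6.86: 4.900 t² − 21.04 t + 6.86 = 0.
Quadratic formula: t = (21.04 ± √308.43) / 9.80 = (21.04 ± 17.56) / 9.80 → t = 0.3554 s or 3.940 s.
The first (ascending) time is 0.3554 s.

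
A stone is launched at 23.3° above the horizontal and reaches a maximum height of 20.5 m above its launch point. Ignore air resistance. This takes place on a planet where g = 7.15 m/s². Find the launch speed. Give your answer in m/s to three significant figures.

At the peak v_y = 0, so v_y0 = √(2gH) = √(2 × 7.15 × 20.5) = 17.12 m/s.
v_y0 = v₀ sin θ ⇒ v₀ = 17.12 / sin 23.3° = 43.29 m/s.

43.3 m/s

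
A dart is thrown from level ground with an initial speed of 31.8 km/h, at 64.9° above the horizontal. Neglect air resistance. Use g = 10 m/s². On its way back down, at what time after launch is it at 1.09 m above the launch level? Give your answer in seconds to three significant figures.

1.45 s

Convert: 31.8 km/h = 31.8/3.6 = 8.833 m/s.
vₓ = 8.833 cos 64.9° = 3.747 m/s; v_y0 = 8.833 sin 64.9° = 7.999 m/s.
Require v_y0 t − ½ g t² = 1.09, i.e. 5.000 t² − 7.999 t + 1.09 = 0.
t = [7.999 ± √(7.999² − 2·10.0·1.09)] / 10.0 = (7.999 ± 6.495) / 10.0, so t = 0.1504 s or t = 1.449 s.
The descending-branch root is 1.449 s.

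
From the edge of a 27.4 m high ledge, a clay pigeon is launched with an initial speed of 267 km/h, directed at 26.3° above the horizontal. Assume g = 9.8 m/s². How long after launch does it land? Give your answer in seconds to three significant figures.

7.46 s

Convert: 267 km/h = 267/3.6 = 74.17 m/s.
Resolve: vₓ = 74.17 cos 26.3° = 66.49 m/s and v_y0 = 74.17 sin 26.3° = 32.86 m/s.
With up positive and y = 0 at the ground: y(t) = 27.4 + (32.86) t − 4.900 t². Setting y = 0 and taking the positive root: t = [32.86 + √(32.86² + 2·9.80·27.4)] / 9.80 = (32.86 + 40.21) / 9.80 = 7.456 s.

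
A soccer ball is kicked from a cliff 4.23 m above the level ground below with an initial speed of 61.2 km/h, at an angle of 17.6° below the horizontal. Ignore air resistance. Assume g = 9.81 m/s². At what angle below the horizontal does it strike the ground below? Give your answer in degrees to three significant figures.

Convert: 61.2 km/h = 61.2/3.6 = 17.00 m/s.
Resolve: vₓ = 17.00 cos 17.6° = 16.20 m/s and v_y0 = −5.140 m/s (downward).
With up positive and y = 0 at the ground: y(t) = 4.23 + (−5.140) t − 4.905 t². Setting y = 0 and taking the positive root: t = [−5.140 + √(5.140² + 2·9.81·4.23)] / 9.81 = (−5.140 + 10.46) / 9.81 = 0.5423 s.
At impact: v_y = v_y0 − g t = −10.46 m/s; vₓ = 16.20 m/s.
Angle below horizontal: arctan(|v_y|/vₓ) = arctan(10.46/16.20) = 32.84°.

32.8°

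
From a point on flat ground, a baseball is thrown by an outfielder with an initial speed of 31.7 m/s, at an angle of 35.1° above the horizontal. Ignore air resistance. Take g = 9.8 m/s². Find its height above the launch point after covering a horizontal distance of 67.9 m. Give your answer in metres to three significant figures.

Components: vₓ = 31.70 cos 35.1° = 25.94 m/s, v_y0 = 31.70 sin 35.1° = 18.23 m/s.
Time to reach x = 67.9 m: t = x/vₓ = 67.9/25.94 = 2.618 s.
Height: y = v_y0 t − ½ g t² = 18.23 × 2.618 − 4.900 × 2.618² = 47.72 − 33.59 = 14.14 m.

14.1 m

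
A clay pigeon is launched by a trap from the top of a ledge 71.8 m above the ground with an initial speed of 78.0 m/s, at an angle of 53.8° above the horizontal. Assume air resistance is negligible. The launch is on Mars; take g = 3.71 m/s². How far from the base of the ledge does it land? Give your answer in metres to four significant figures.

1614 m

Components: vₓ = 78.00 cos 53.8° = 46.07 m/s, v_y0 = 78.00 sin 53.8° = 62.94 m/s.
With up positive and y = 0 at the ground: y(t) = 71.8 + (62.94) t − 1.855 t². Setting y = 0 and taking the positive root: t = [62.94 + √(62.94² + 2·3.71·71.8)] / 3.71 = (62.94 + 67.04) / 3.71 = 35.04 s.
Horizontal distance: R = vₓ t = 46.07 × 35.04 = 1614 m.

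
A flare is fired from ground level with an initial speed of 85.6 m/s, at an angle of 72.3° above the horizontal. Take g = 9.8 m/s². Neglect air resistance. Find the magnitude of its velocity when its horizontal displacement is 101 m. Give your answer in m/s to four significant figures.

50.70 m/s

vₓ = 85.60 cos 72.3° = 26.03 m/s; v_y0 = 85.60 sin 72.3° = 81.55 m/s.
x = vₓ t ⇒ t = 101/26.03 = 3.881 s.
Vertical velocity there: v_y = v_y0 − g t = 81.55 − 9.80 × 3.881 = 43.52 m/s.
Speed: √(vₓ² + v_y²) = √(26.03² + 43.52²) = 50.70 m/s.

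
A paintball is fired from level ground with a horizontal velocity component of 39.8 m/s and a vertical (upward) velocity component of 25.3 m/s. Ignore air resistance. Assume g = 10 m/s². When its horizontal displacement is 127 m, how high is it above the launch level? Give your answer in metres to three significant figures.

29.8 m

At x = 127 m, t = x/vₓ = 127/39.80 = 3.191 s.
Height: y = v_y0 t − ½ g t² = 25.30 × 3.191 − 5.000 × 3.191² = 80.73 − 50.91 = 29.82 m.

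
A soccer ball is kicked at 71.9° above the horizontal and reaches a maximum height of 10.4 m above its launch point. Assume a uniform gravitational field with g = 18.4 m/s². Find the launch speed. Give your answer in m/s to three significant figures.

At the peak v_y = 0, so v_y0 = √(2gH) = √(2 × 18.4 × 10.4) = 19.56 m/s.
v_y0 = v₀ sin θ ⇒ v₀ = 19.56 / sin 71.9° = 20.58 m/s.

20.6 m/s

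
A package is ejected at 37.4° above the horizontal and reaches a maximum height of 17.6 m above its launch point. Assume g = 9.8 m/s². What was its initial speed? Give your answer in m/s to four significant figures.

30.58 m/s

At the peak v_y = 0, so v_y0 = √(2gH) = √(2 × 9.80 × 17.6) = 18.57 m/s.
v_y0 = v₀ sin θ ⇒ v₀ = 18.57 / sin 37.4° = 30.58 m/s.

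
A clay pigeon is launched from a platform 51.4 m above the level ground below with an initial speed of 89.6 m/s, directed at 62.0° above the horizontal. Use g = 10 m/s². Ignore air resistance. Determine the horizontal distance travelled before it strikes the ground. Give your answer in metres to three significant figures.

692 m

Horizontal component vₓ = 89.60 cos 62.0° = 42.06 m/s; vertical v_y0 = 89.60 sin 62.0° = 79.11 m/s.
The projectile lands when y = 51.4 + (79.11) t − ½·10.0·t² = 0. Positive root: t = (79.11 + √(79.11² + 2·10.0·51.4)) / 10.0 = (79.11 + 85.36) / 10.0 = 16.45 s.
Horizontal distance: R = vₓ t = 42.06 × 16.45 = 691.9 m.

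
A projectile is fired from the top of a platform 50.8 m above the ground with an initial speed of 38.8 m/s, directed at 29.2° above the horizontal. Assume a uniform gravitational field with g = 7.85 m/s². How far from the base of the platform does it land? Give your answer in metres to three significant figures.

Resolve: vₓ = 38.80 cos 29.2° = 33.87 m/s and v_y0 = 38.80 sin 29.2° = 18.93 m/s.
With up positive and y = 0 at the ground: y(t) = 50.8 + (18.93) t − 3.925 t². Setting y = 0 and taking the positive root: t = [18.93 + √(18.93² + 2·7.85·50.8)] / 7.85 = (18.93 + 34.00) / 7.85 = 6.742 s.
Horizontal distance: R = vₓ t = 33.87 × 6.742 = 228.4 m.

228 m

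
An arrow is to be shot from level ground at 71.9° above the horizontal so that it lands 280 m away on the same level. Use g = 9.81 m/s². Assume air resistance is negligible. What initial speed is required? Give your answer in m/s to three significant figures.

From R = (v₀² / g) sin 2θ: v₀ = √(gR / sin 2θ).
v₀ = √(9.81 × 280 / sin 143.8°) = √(2747 / 0.5906) = √4650.8 = 68.20 m/s.

68.2 m/s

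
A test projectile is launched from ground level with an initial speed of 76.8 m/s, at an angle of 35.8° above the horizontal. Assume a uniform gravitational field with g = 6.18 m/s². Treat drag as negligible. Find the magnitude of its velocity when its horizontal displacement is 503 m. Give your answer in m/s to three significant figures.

Components: vₓ = 76.80 cos 35.8° = 62.29 m/s, v_y0 = 76.80 sin 35.8° = 44.92 m/s.
x = vₓ t ⇒ t = 503/62.29 = 8.075 s.
Vertical velocity there: v_y = v_y0 − g t = 44.92 − 6.18 × 8.075 = −4.980 m/s.
Speed: √(vₓ² + v_y²) = √(62.29² + 4.980²) = 62.49 m/s.

62.5 m/s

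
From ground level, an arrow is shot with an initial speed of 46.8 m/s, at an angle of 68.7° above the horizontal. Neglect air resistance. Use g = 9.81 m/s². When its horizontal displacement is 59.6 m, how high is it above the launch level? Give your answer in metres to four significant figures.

Components: vₓ = 46.80 cos 68.7° = 17.00 m/s, v_y0 = 46.80 sin 68.7° = 43.60 m/s.
Time to reach x = 59.6 m: t = x/vₓ = 59.6/17.00 = 3.506 s.
Height: y = v_y0 t − ½ g t² = 43.60 × 3.506 − 4.905 × 3.506² = 152.9 − 60.29 = 92.58 m.

92.58 m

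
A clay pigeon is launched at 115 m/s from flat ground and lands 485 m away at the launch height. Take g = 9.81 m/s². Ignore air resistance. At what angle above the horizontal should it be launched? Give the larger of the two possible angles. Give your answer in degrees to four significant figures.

R = v₀² sin 2θ / g gives sin 2θ = gR/v₀² = 9.81·485/115² = 0.3598.
2θ = 21.09° or 180° − 21.09° = 158.9°, so θ = 10.54° or 79.46°.
The larger angle is 79.46°.

79.46°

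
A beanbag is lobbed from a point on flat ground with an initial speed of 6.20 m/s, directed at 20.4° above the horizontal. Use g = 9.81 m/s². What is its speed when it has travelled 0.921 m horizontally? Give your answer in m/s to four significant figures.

Components: vₓ = 6.200 cos 20.4° = 5.811 m/s, v_y0 = 6.200 sin 20.4° = 2.161 m/s.
At x = 0.921 m, t = x/vₓ = 0.921/5.811 = 0.1585 s.
Vertical velocity there: v_y = v_y0 − g t = 2.161 − 9.81 × 0.1585 = 0.6064 m/s.
Speed: √(vₓ² + v_y²) = √(5.811² + 0.6064²) = 5.843 m/s.

5.843 m/s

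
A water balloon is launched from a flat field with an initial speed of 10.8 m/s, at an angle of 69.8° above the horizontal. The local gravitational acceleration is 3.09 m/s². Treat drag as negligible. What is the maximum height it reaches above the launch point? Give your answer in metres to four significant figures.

16.62 m

Resolve: vₓ = 10.80 cos 69.8° = 3.729 m/s and v_y0 = 10.80 sin 69.8° = 10.14 m/s.
Maximum height: H = v_y0² / (2g) = 10.14² / (2 × 3.09) = 16.62 m.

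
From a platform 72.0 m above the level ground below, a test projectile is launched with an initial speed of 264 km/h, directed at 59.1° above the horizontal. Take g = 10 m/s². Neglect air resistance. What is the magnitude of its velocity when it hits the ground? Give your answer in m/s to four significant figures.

Convert: 264 km/h = 264/3.6 = 73.33 m/s.
vₓ = 73.33 cos 59.1° = 37.66 m/s; v_y0 = 73.33 sin 59.1° = 62.92 m/s.
With up positive and y = 0 at the ground: y(t) = 72.0 + (62.92) t − 5.000 t². Setting y = 0 and taking the positive root: t = [62.92 + √(62.92² + 2·10.0·72.0)] / 10.0 = (62.92 + 73.48) / 10.0 = 13.64 s.
Vertical velocity at impact: v_y = v_y0 − g t = 62.92 − 10.0 × 13.64 = −73.48 m/s.
Speed: |v| = √(vₓ² + v_y²) = √(37.66² + 73.48²) = 82.57 m/s.

82.57 m/s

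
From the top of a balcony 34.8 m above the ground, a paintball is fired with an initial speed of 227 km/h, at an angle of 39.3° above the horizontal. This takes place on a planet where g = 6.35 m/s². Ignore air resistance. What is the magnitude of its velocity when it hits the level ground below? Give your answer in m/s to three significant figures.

66.5 m/s

Convert: 227 km/h = 227/3.6 = 63.06 m/s.
Resolve: vₓ = 63.06 cos 39.3° = 48.79 m/s and v_y0 = 63.06 sin 39.3° = 39.94 m/s.
Vertical motion (up positive, ground at y = 0): 3.175 t² − (39.94) t − 34.8 = 0, so t = (39.94 + √(39.94² + 2·6.35·34.8)) / 6.35 = (39.94 + 45.13) / 6.35 = 13.40 s.
Vertical velocity at impact: v_y = v_y0 − g t = 39.94 − 6.35 × 13.40 = −45.13 m/s.
Speed: |v| = √(vₓ² + v_y²) = √(48.79² + 45.13²) = 66.47 m/s.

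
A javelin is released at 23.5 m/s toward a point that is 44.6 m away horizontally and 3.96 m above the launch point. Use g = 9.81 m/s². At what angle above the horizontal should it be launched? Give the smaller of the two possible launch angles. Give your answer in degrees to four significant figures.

Trajectory: y = x tanθ − g x² (1 + tan²θ)/(2v₀²). With x = 44.6, y = 3.96, v₀ = 23.5, g = 9.81:
17.67 tan²θ − 44.6 tanθ + (21.63) = 0.
tanθ = [44.6 ± √(44.6² − 4 × 17.67 × (21.63))] / (2 × 17.67) = (44.6 ± 21.47) / 35.33, giving tanθ = 0.6547 or 1.870.
θ = 33.21° or 61.86°; the smaller is 33.21°.

33.21°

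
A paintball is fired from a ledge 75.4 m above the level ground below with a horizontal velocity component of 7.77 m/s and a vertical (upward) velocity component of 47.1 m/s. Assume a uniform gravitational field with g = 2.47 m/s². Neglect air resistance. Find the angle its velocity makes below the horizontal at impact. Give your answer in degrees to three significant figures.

81.3°

The projectile lands when y = 75.4 + (47.10) t − ½·2.47·t² = 0. Positive root: t = (47.10 + √(47.10² + 2·2.47·75.4)) / 2.47 = (47.10 + 50.90) / 2.47 = 39.68 s.
At impact: v_y = v_y0 − g t = −50.90 m/s; vₓ = 7.770 m/s.
Angle below horizontal: arctan(|v_y|/vₓ) = arctan(50.90/7.770) = 81.32°.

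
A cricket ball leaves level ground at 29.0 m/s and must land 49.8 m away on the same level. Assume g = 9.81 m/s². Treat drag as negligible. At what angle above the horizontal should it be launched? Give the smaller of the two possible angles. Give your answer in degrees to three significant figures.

17.8°

R = v₀² sin 2θ / g gives sin 2θ = gR/v₀² = 9.81·49.8/29.0² = 0.5809.
2θ = 35.51° or 180° − 35.51° = 144.5°, so θ = 17.76° or 72.24°.
The smaller angle is 17.76°.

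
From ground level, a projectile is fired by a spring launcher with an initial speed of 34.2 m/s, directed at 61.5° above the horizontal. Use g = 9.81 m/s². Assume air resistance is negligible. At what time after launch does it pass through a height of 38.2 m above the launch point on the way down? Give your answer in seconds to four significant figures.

4.328 s

Horizontal component vₓ = 34.20 cos 61.5° = 16.32 m/s; vertical v_y0 = 34.20 sin 61.5° = 30.06 m/s.
Require v_y0 t − ½ g t² = 38.2, i.e. 4.905 t² − 30.06 t + 38.2 = 0.
t = [30.06 ± √(30.06² − 2·9.81·38.2)] / 9.81 = (30.06 ± 12.40) / 9.81, so t = 1.799 s or t = 4.328 s.
The descending-branch root is 4.328 s.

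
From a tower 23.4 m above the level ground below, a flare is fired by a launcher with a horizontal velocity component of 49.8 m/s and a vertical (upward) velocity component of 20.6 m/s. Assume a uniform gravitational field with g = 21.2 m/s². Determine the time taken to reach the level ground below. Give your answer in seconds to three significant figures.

The projectile lands when y = 23.4 + (20.60) t − ½·21.2·t² = 0. Positive root: t = (20.60 + √(20.60² + 2·21.2·23.4)) / 21.2 = (20.60 + 37.64) / 21.2 = 2.747 s.

2.75 s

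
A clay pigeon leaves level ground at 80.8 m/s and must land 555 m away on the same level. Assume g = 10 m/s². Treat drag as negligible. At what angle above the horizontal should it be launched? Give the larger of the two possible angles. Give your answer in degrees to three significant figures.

60.9°

From R = (v₀²/g) sin 2θ: sin 2θ = 10.0 × 555 / 6528.6 = 0.8501.
2θ = 58.22° or 180° − 58.22° = 121.8°, so θ = 29.11° or 60.89°.
The larger angle is 60.89°.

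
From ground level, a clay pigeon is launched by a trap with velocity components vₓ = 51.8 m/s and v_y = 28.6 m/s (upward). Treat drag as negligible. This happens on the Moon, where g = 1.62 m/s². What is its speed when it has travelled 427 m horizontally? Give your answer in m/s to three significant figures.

54.0 m/s

Time to reach x = 427 m: t = x/vₓ = 427/51.80 = 8.243 s.
Vertical velocity there: v_y = v_y0 − g t = 28.60 − 1.62 × 8.243 = 15.25 m/s.
Speed: √(vₓ² + v_y²) = √(51.80² + 15.25²) = 54.00 m/s.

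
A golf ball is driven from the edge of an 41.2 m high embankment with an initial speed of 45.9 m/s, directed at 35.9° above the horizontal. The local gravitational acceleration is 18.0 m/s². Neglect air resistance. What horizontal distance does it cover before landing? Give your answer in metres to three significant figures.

vₓ = 45.90 cos 35.9° = 37.18 m/s; v_y0 = 45.90 sin 35.9° = 26.91 m/s.
Vertical motion (up positive, ground at y = 0): 9.000 t² − (26.91) t − 41.2 = 0, so t = (26.91 + √(26.91² + 2·18.0·41.2)) / 18.0 = (26.91 + 46.98) / 18.0 = 4.106 s.
Horizontal distance: R = vₓ t = 37.18 × 4.106 = 152.6 m.

153 m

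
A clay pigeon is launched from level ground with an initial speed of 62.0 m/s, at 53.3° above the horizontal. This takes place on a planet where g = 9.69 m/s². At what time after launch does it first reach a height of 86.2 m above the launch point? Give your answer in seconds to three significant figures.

vₓ = 62.00 cos 53.3° = 37.05 m/s; v_y0 = 62.00 sin 53.3° = 49.71 m/s.
Set y = v_y0 t − ½ g t² = 86.2: 4.845 t² − 49.71 t + 86.2 = 0.
Quadratic formula: t = (49.71 ± √800.54) / 9.69 = (49.71 ± 28.29) / 9.69 → t = 2.210 s or 8.050 s.
The first (ascending) time is 2.210 s.

2.21 s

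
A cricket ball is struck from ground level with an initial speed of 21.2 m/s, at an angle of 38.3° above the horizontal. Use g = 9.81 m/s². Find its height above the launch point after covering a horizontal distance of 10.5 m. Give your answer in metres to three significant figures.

6.34 m

Components: vₓ = 21.20 cos 38.3° = 16.64 m/s, v_y0 = 21.20 sin 38.3° = 13.14 m/s.
At x = 10.5 m, t = x/vₓ = 10.5/16.64 = 0.6311 s.
Height: y = v_y0 t − ½ g t² = 13.14 × 0.6311 − 4.905 × 0.6311² = 8.292 − 1.954 = 6.339 m.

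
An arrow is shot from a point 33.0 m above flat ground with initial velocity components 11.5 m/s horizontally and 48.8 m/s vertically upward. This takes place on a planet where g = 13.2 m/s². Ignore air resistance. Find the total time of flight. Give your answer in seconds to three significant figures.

Vertical motion (up positive, ground at y = 0): 6.600 t² − (48.80) t − 33.0 = 0, so t = (48.80 + √(48.80² + 2·13.2·33.0)) / 13.2 = (48.80 + 57.03) / 13.2 = 8.018 s.

8.02 s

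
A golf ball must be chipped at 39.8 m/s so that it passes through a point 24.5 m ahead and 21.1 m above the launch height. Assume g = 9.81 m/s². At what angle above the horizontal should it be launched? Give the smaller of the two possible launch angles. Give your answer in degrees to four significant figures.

45.43°

Trajectory: y = x tanθ − g x² (1 + tan²θ)/(2v₀²). With x = 24.5, y = 21.1, v₀ = 39.8, g = 9.81:
1.859 tan²θ − 24.5 tanθ + (22.96) = 0.
tanθ = [24.5 ± √(24.5² − 4 × 1.859 × (22.96))] / (2 × 1.859) = (24.5 ± 20.73) / 3.717, giving tanθ = 1.015 or 12.17.
θ = 45.43° or 85.30°; the smaller is 45.43°.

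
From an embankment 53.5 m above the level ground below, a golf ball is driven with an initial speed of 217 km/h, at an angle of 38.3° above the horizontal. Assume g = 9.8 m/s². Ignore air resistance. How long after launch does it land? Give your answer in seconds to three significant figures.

8.86 s

Convert: 217 km/h = 217/3.6 = 60.28 m/s.
vₓ = 60.28 cos 38.3° = 47.30 m/s; v_y0 = 60.28 sin 38.3° = 37.36 m/s.
Vertical motion (up positive, ground at y = 0): 4.900 t² − (37.36) t − 53.5 = 0, so t = (37.36 + √(37.36² + 2·9.80·53.5)) / 9.80 = (37.36 + 49.44) / 9.80 = 8.857 s.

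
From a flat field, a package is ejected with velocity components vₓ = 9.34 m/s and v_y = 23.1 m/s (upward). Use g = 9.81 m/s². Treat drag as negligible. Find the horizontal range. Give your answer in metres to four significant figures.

Time aloft: T = 2 v_y0 / g = 2 × 23.10 / 9.81 = 4.709 s.
Horizontal distance R = vₓ T = 9.340 × 4.709 = 43.99 m.

43.99 m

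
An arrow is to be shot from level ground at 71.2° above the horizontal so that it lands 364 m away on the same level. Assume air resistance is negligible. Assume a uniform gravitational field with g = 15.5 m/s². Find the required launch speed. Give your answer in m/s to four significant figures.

96.16 m/s

On level ground R = v₀² sin 2θ / g ⇒ v₀ = √(gR / sin 2θ).
v₀ = √(15.5 × 364 / sin 142.4°) = √(5642 / 0.6101) = √9247.0 = 96.16 m/s.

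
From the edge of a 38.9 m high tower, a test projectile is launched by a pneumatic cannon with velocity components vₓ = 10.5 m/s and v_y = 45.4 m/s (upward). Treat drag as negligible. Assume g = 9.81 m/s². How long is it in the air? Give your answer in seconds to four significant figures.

10.05 s

With up positive and y = 0 at the ground: y(t) = 38.9 + (45.40) t − 4.905 t². Setting y = 0 and taking the positive root: t = [45.40 + √(45.40² + 2·9.81·38.9)] / 9.81 = (45.40 + 53.14) / 9.81 = 10.05 s.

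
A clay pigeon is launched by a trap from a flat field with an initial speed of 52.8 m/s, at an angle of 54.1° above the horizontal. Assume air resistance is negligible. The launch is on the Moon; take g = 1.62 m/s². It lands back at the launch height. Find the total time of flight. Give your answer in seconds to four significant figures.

52.80 s

Resolve: vₓ = 52.80 cos 54.1° = 30.96 m/s and v_y0 = 52.80 sin 54.1° = 42.77 m/s.
Time of flight on level ground: T = 2 v_y0 / g = 2 × 42.77 / 1.62 = 52.80 s.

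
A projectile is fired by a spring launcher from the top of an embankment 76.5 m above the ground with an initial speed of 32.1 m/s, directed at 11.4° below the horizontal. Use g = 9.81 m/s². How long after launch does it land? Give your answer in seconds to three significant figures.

3.36 s

Components: vₓ = 32.10 cos 11.4° = 31.47 m/s, v_y0 = −6.345 m/s (downward).
The projectile lands when y = 76.5 + (−6.345) t − ½·9.81·t² = 0. Positive root: t = (−6.345 + √(6.345² + 2·9.81·76.5)) / 9.81 = (−6.345 + 39.26) / 9.81 = 3.355 s.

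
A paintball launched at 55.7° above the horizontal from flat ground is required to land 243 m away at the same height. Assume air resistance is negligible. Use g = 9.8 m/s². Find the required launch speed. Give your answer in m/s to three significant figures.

50.6 m/s

On level ground R = v₀² sin 2θ / g ⇒ v₀ = √(gR / sin 2θ).
v₀ = √(9.80 × 243 / sin 111.4°) = √(2381 / 0.9311) = √2557.7 = 50.57 m/s.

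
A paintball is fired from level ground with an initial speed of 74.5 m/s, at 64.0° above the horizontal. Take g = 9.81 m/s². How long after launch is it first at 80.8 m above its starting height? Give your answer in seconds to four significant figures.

Horizontal component vₓ = 74.50 cos 64.0° = 32.66 m/s; vertical v_y0 = 74.50 sin 64.0° = 66.96 m/s.
Height y(t) = 66.96 t − 4.905 t² = 80.8 gives 4.905 t² − 66.96 t + 80.8 = 0.
Quadratic formula: t = (66.96 ± √2898.4) / 9.81 = (66.96 ± 53.84) / 9.81 → t = 1.338 s or 12.31 s.
The first (ascending) time is 1.338 s.

1.338 s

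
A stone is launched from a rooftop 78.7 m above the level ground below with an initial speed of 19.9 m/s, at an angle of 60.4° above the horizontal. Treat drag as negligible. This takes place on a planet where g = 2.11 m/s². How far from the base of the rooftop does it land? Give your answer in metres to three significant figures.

198 m

vₓ = 19.90 cos 60.4° = 9.829 m/s; v_y0 = 19.90 sin 60.4° = 17.30 m/s.
The projectile lands when y = 78.7 + (17.30) t − ½·2.11·t² = 0. Positive root: t = (17.30 + √(17.30² + 2·2.11·78.7)) / 2.11 = (17.30 + 25.13) / 2.11 = 20.11 s.
Horizontal distance: R = vₓ t = 9.829 × 20.11 = 197.7 m.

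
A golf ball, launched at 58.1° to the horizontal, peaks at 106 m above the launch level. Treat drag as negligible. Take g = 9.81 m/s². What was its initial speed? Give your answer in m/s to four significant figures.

At the peak v_y = 0, so v_y0 = √(2gH) = √(2 × 9.81 × 106) = 45.60 m/s.
v_y0 = v₀ sin θ ⇒ v₀ = 45.60 / sin 58.1° = 53.72 m/s.

53.72 m/s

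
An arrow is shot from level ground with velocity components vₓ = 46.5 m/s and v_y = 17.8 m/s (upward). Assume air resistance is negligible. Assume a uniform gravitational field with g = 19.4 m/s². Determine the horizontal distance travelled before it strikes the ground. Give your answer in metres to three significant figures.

Time aloft: T = 2 v_y0 / g = 2 × 17.80 / 19.4 = 1.835 s.
Range: R = vₓ T = 46.50 × 1.835 = 85.33 m.

85.3 m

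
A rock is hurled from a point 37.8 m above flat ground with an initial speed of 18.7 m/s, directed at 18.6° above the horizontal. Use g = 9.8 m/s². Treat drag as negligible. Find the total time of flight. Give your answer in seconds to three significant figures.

3.45 s

Resolve: vₓ = 18.70 cos 18.6° = 17.72 m/s and v_y0 = 18.70 sin 18.6° = 5.965 m/s.
With up positive and y = 0 at the ground: y(t) = 37.8 + (5.965) t − 4.900 t². Setting y = 0 and taking the positive root: t = [5.965 + √(5.965² + 2·9.80·37.8)] / 9.80 = (5.965 + 27.86) / 9.80 = 3.452 s.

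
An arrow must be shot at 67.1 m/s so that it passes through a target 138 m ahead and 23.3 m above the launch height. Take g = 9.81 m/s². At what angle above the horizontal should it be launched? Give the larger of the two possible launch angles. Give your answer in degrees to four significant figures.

81.00°

Trajectory: y = x tanθ − g x² (1 + tan²θ)/(2v₀²). With x = 138, y = 23.3, v₀ = 67.1, g = 9.81:
20.75 tan²θ − 138 tanθ + (44.05) = 0.
tanθ = [138 ± √(138² − 4 × 20.75 × (44.05))] / (2 × 20.75) = (138 ± 124.1) / 41.49, giving tanθ = 0.3362 or 6.315.
θ = 18.58° or 81.00°; the larger is 81.00°.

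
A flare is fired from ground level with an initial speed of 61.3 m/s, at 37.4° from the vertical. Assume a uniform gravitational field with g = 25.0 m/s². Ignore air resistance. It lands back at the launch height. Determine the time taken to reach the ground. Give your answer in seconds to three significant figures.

3.90 s

Resolve: vₓ = 61.30 sin 37.4° = 37.23 m/s and v_y0 = 61.30 cos 37.4° = 48.70 m/s.
Landing at launch height ⇒ T = 2 v_y0 / g = 2 × 48.70 / 25.0 = 3.896 s.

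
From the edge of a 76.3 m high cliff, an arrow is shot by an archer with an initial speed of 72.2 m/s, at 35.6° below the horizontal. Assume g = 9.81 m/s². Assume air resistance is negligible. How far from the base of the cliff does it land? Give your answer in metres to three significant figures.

Horizontal component vₓ = 72.20 cos 35.6° = 58.71 m/s; vertical v_y0 = −42.03 m/s (downward).
With up positive and y = 0 at the ground: y(t) = 76.3 + (−42.03) t − 4.905 t². Setting y = 0 and taking the positive root: t = [−42.03 + √(42.03² + 2·9.81·76.3)] / 9.81 = (−42.03 + 57.13) / 9.81 = 1.539 s.
Horizontal distance: R = vₓ t = 58.71 × 1.539 = 90.35 m.

90.3 m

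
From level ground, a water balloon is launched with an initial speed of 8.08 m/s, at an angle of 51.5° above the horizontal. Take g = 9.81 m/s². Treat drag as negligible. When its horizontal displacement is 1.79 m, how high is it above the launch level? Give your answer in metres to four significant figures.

1.629 m

Horizontal component vₓ = 8.080 cos 51.5° = 5.030 m/s; vertical v_y0 = 8.080 sin 51.5° = 6.323 m/s.
At x = 1.79 m, t = x/vₓ = 1.79/5.030 = 0.3559 s.
Height: y = v_y0 t − ½ g t² = 6.323 × 0.3559 − 4.905 × 0.3559² = 2.250 − 0.6212 = 1.629 m.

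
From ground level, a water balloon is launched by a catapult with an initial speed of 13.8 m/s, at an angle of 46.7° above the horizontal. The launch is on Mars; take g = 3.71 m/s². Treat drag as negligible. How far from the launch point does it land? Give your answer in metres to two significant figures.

Horizontal component vₓ = 13.80 cos 46.7° = 9.464 m/s; vertical v_y0 = 13.80 sin 46.7° = 10.04 m/s.
Flight time T = 2 v_y0 / g = 5.414 s.
Range: R = vₓ T = 9.464 × 5.414 = 51.24 m.

51 m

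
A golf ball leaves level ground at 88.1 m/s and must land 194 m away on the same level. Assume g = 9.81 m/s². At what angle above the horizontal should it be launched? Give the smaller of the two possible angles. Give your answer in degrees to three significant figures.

Level-ground range R = v₀² sin(2θ)/g ⇒ sin(2θ) = gR/v₀² = 9.81 × 194 / 88.1² = 0.2452.
2θ = 14.19° or 180° − 14.19° = 165.8°, so θ = 7.097° or 82.90°.
The smaller angle is 7.097°.

7.10°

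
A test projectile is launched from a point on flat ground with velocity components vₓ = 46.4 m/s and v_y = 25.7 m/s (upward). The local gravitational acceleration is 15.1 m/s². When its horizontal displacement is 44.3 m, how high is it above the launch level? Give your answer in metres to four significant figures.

17.65 m

Time to reach x = 44.3 m: t = x/vₓ = 44.3/46.40 = 0.9547 s.
Height: y = v_y0 t − ½ g t² = 25.70 × 0.9547 − 7.550 × 0.9547² = 24.54 − 6.882 = 17.65 m.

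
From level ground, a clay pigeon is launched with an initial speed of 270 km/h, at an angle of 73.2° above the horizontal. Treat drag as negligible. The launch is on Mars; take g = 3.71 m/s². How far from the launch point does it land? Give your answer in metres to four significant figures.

839.0 m

Convert: 270 km/h = 270/3.6 = 75.00 m/s.
Resolve: vₓ = 75.00 cos 73.2° = 21.68 m/s and v_y0 = 75.00 sin 73.2° = 71.80 m/s.
Flight time T = 2 v_y0 / g = 38.71 s.
Range: R = vₓ T = 21.68 × 38.71 = 839.0 m.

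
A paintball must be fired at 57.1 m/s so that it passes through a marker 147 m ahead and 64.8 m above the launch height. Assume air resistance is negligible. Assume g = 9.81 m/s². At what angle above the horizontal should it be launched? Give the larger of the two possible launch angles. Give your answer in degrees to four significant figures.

Trajectory: y = x tanθ − g x² (1 + tan²θ)/(2v₀²). With x = 147, y = 64.8, v₀ = 57.1, g = 9.81:
32.51 tan²θ − 147 tanθ + (97.31) = 0.
tanθ = [147 ± √(147² − 4 × 32.51 × (97.31))] / (2 × 32.51) = (147 ± 94.63) / 65.02, giving tanθ = 0.8054 or 3.716.
θ = 38.85° or 74.94°; the larger is 74.94°.

74.94°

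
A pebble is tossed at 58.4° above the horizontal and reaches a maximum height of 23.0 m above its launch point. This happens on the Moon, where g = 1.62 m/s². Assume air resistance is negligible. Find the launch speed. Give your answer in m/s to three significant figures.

At the peak v_y = 0, so v_y0 = √(2gH) = √(2 × 1.62 × 23.0) = 8.632 m/s.
v_y0 = v₀ sin θ ⇒ v₀ = 8.632 / sin 58.4° = 10.14 m/s.

10.1 m/s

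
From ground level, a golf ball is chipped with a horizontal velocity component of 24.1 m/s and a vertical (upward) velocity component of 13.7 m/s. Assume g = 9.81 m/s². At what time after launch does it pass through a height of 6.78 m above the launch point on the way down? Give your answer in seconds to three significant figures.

Set y = v_y0 t − ½ g t² = 6.78: 4.905 t² − 13.70 t + 6.78 = 0.
Quadratic formula: t = (13.70 ± √54.666) / 9.81 = (13.70 ± 7.394) / 9.81 → t = 0.6428 s or 2.150 s.
The descending-branch root is 2.150 s.

2.15 s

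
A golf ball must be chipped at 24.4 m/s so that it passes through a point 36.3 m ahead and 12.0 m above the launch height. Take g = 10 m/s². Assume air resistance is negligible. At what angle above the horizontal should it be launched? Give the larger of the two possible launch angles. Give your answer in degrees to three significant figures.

67.5°

Trajectory: y = x tanθ − g x² (1 + tan²θ)/(2v₀²). With x = 36.3, y = 12.0, v₀ = 24.4, g = 10.0:
11.07 tan²θ − 36.3 tanθ + (23.07) = 0.
tanθ = [36.3 ± √(36.3² − 4 × 11.07 × (23.07))] / (2 × 11.07) = (36.3 ± 17.22) / 22.13, giving tanθ = 0.8619 or 2.418.
θ = 40.76° or 67.53°; the larger is 67.53°.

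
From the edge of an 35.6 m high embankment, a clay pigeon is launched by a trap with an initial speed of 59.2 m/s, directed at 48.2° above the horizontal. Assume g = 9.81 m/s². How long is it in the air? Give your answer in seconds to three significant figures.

vₓ = 59.20 cos 48.2° = 39.46 m/s; v_y0 = 59.20 sin 48.2° = 44.13 m/s.
The projectile lands when y = 35.6 + (44.13) t − ½·9.81·t² = 0. Positive root: t = (44.13 + √(44.13² + 2·9.81·35.6)) / 9.81 = (44.13 + 51.44) / 9.81 = 9.742 s.

9.74 s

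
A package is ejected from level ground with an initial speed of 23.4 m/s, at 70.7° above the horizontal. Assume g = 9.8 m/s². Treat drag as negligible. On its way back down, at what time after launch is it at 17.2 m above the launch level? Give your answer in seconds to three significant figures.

Horizontal component vₓ = 23.40 cos 70.7° = 7.734 m/s; vertical v_y0 = 23.40 sin 70.7° = 22.08 m/s.
Require v_y0 t − ½ g t² = 17.2, i.e. 4.900 t² − 22.08 t + 17.2 = 0.
t = [22.08 ± √(22.08² − 2·9.80·17.2)] / 9.80 = (22.08 ± 12.27) / 9.80, so t = 1.001 s or t = 3.506 s.
The descending-branch root is 3.506 s.

3.51 s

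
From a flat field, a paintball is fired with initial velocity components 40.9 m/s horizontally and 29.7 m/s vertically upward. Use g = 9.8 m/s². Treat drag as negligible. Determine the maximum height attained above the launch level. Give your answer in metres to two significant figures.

45 m

At the apex v_y = 0, so H = v_y0²/(2g) = 29.70²/19.60 = 45.00 m.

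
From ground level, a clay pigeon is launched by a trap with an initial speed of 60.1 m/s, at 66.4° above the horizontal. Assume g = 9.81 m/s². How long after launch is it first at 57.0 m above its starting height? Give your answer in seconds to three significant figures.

1.15 s

Resolve: vₓ = 60.10 cos 66.4° = 24.06 m/s and v_y0 = 60.10 sin 66.4° = 55.07 m/s.
Require v_y0 t − ½ g t² = 57.0, i.e. 4.905 t² − 55.07 t + 57.0 = 0.
Quadratic formula: t = (55.07 ± √1914.7) / 9.81 = (55.07 ± 43.76) / 9.81 → t = 1.153 s or 10.07 s.
The first (ascending) time is 1.153 s.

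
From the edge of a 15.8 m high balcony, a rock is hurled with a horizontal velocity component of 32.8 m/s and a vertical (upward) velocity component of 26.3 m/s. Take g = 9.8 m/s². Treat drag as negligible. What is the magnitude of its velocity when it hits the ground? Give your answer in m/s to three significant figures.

The projectile lands when y = 15.8 + (26.30) t − ½·9.80·t² = 0. Positive root: t = (26.30 + √(26.30² + 2·9.80·15.8)) / 9.80 = (26.30 + 31.64) / 9.80 = 5.913 s.
Vertical velocity at impact: v_y = v_y0 − g t = 26.30 − 9.80 × 5.913 = −31.64 m/s.
Speed: |v| = √(vₓ² + v_y²) = √(32.80² + 31.64²) = 45.58 m/s.

45.6 m/s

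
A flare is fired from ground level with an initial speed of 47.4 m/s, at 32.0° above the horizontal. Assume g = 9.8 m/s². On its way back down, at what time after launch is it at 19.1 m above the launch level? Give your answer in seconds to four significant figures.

4.198 s

Resolve: vₓ = 47.40 cos 32.0° = 40.20 m/s and v_y0 = 47.40 sin 32.0° = 25.12 m/s.
Height y(t) = 25.12 t − 4.900 t² = 19.1 gives 4.900 t² − 25.12 t + 19.1 = 0.
t = [25.12 ± √(25.12² − 2·9.80·19.1)] / 9.80 = (25.12 ± 16.02) / 9.80, so t = 0.9286 s or t = 4.198 s.
The descending-branch root is 4.198 s.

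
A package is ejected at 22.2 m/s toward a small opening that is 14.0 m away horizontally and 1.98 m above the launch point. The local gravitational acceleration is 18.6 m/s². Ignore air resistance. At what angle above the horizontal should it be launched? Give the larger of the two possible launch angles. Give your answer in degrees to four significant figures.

73.25°

Trajectory: y = x tanθ − g x² (1 + tan²θ)/(2v₀²). With x = 14.0, y = 1.98, v₀ = 22.2, g = 18.6:
3.699 tan²θ − 14.0 tanθ + (5.679) = 0.
tanθ = [14.0 ± √(14.0² − 4 × 3.699 × (5.679))] / (2 × 3.699) = (14.0 ± 10.58) / 7.397, giving tanθ = 0.4620 or 3.323.
θ = 24.80° or 73.25°; the larger is 73.25°.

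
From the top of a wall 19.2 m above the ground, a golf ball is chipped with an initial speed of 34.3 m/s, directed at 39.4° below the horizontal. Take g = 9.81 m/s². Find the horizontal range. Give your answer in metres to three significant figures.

20.0 m

Resolve: vₓ = 34.30 cos 39.4° = 26.50 m/s and v_y0 = −21.77 m/s (downward).
Vertical motion (up positive, ground at y = 0): 4.905 t² − (−21.77) t − 19.2 = 0, so t = (−21.77 + √(21.77² + 2·9.81·19.2)) / 9.81 = (−21.77 + 29.17) / 9.81 = 0.7539 s.
Horizontal distance: R = vₓ t = 26.50 × 0.7539 = 19.98 m.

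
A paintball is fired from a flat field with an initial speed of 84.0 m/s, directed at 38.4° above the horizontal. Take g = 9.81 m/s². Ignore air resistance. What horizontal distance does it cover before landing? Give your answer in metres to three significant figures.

Components: vₓ = 84.00 cos 38.4° = 65.83 m/s, v_y0 = 84.00 sin 38.4° = 52.18 m/s.
Flight time T = 2 v_y0 / g = 10.64 s.
Horizontal distance R = vₓ T = 65.83 × 10.64 = 700.3 m.

700 m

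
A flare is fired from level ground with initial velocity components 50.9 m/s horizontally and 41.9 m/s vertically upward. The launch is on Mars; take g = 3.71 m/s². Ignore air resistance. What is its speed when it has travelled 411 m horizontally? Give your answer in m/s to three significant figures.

Time to reach x = 411 m: t = x/vₓ = 411/50.90 = 8.075 s.
Vertical velocity there: v_y = v_y0 − g t = 41.90 − 3.71 × 8.075 = 11.94 m/s.
Speed: √(vₓ² + v_y²) = √(50.90² + 11.94²) = 52.28 m/s.

52.3 m/s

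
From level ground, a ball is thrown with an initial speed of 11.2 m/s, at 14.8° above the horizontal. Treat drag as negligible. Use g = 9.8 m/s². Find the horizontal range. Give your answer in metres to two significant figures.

6.3 m

Horizontal component vₓ = 11.20 cos 14.8° = 10.83 m/s; vertical v_y0 = 11.20 sin 14.8° = 2.861 m/s.
Time aloft: T = 2 v_y0 / g = 2 × 2.861 / 9.80 = 0.5839 s.
Range: R = vₓ T = 10.83 × 0.5839 = 6.322 m.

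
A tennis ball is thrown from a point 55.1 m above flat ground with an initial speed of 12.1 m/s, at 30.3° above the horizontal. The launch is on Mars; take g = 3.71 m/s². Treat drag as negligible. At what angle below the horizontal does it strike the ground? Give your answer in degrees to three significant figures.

vₓ = 12.10 cos 30.3° = 10.45 m/s; v_y0 = 12.10 sin 30.3° = 6.105 m/s.
The projectile lands when y = 55.1 + (6.105) t − ½·3.71·t² = 0. Positive root: t = (6.105 + √(6.105² + 2·3.71·55.1)) / 3.71 = (6.105 + 21.12) / 3.71 = 7.339 s.
At impact: v_y = v_y0 − g t = −21.12 m/s; vₓ = 10.45 m/s.
Angle below horizontal: arctan(|v_y|/vₓ) = arctan(21.12/10.45) = 63.68°.

63.7°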